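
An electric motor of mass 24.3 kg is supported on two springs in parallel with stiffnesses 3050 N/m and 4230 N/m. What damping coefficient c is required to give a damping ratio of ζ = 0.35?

Parallel springs add: k_eq = 3050 + 4230 = 7280 N/m.
c_c = 2√(k_eq·m) = 2√(7280 × 24.3) = 841.2 N·s/m.
c = ζ·c_c = 0.35 × 841.2 = 294.4 N·s/m.

294 N·s/m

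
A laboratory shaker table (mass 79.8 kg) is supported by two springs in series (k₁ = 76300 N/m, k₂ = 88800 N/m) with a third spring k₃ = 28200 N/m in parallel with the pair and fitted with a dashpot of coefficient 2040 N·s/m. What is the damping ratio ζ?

Series pair: k_s = k₁k₂/(k₁+k₂) = (76300)(88800)/(76300 + 88800) = 41040 N/m. In parallel with k₃: k_eq = 41040 + 28200 = 69240 N/m.
ω_n = √(k_eq/m) = √(69240/79.8) = 29.46 rad/s.
Critical damping c_c = 2√(k_eq·m) = 2√(69240 × 79.8) = 4701 N·s/m, so ζ = c/c_c = 2040/4701 = 0.4339.

0.434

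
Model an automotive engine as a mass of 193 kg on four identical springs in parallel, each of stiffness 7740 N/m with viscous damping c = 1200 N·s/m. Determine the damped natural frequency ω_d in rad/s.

12.3 rad/s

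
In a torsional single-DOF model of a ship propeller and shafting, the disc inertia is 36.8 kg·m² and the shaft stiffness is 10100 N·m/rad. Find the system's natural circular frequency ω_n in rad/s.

ω_n = √(k_t/J) = √(10100/36.8) = √274.5 = 16.57 rad/s.

16.6 rad/s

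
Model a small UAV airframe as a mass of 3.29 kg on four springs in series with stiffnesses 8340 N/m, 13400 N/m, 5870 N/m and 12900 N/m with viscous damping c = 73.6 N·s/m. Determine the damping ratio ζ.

Series springs: 1/k_eq = 1/8340 + 1/13400 + 1/5870 + 1/12900 = 0.0004424, so k_eq = 2260 N/m.
ω_n = √(k_eq/m) = √(2260/3.29) = 26.21 rad/s.
Critical damping c_c = 2√(k_eq·m) = 2√(2260 × 3.29) = 172.5 N·s/m, so ζ = c/c_c = 73.6/172.5 = 0.4267.

0.427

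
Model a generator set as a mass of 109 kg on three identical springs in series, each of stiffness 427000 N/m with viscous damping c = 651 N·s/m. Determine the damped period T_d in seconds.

0.174 s

Series springs: 1/k_eq = 3/427000, so k_eq = 427000/3 = 142300 N/m.
ω_n = √(k_eq/m) = √(142300/109) = 36.14 rad/s.
Critical damping c_c = 2√(k_eq·m) = 2√(142300 × 109) = 7878 N·s/m, so ζ = c/c_c = 651/7878 = 0.08264.
ω_d = ω_n√(1 − ζ²) = 36.14 × √(1 − 0.00683) = 36.01 rad/s.
T_d = 2π/ω_d = 0.1745 s.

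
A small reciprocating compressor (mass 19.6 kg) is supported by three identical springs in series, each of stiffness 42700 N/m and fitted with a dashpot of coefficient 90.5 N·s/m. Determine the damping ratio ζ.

Series springs: 1/k_eq = 3/42700, so k_eq = 42700/3 = 14230 N/m.
ω_n = √(k_eq/m) = √(14230/19.6) = 26.95 rad/s.
Critical damping c_c = 2√(k_eq·m) = 2√(14230 × 19.6) = 1056 N·s/m, so ζ = c/c_c = 90.5/1056 = 0.08567.

0.0857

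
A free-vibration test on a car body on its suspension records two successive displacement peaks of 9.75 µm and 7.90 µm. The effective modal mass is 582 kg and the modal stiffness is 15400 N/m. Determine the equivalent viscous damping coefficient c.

200 N·s/m

Logarithmic decrement δ = (1/n)·ln(x₀/x_n) = (1/1)·ln(9.75/7.90) = (1/1)·ln(1.234) = 0.2104.
ζ = δ/√(4π² + δ²) = 0.2104/√(39.48 + 0.0443) = 0.2104/6.287 = 0.03347.
c = ζ · 2√(km) = 0.03347 × 2√(15400 × 582) = 0.03347 × 5988 = 200.4 N·s/m.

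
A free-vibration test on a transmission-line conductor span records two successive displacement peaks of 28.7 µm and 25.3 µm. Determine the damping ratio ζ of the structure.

Logarithmic decrement δ = (1/n)·ln(x₀/x_n) = (1/1)·ln(28.7/25.3) = (1/1)·ln(1.134) = 0.1261.
ζ = δ/√(4π² + δ²) = 0.1261/√(39.48 + 0.0159) = 0.1261/6.284 = 0.02006.

0.0201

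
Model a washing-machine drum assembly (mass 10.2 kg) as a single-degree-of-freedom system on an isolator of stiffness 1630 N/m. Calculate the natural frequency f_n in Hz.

2.01 Hz

ω_n = √(k/m) = √(1630/10.2) = √159.8 = 12.64 rad/s.
f_n = ω_n/(2π) = 12.64/6.283 = 2.012 Hz.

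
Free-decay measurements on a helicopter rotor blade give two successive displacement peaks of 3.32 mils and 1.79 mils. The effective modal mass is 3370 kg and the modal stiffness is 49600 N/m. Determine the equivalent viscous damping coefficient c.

2530 N·s/m

Logarithmic decrement δ = (1/n)·ln(x₀/x_n) = (1/1)·ln(3.32/1.79) = (1/1)·ln(1.855) = 0.6177.
ζ = δ/√(4π² + δ²) = 0.6177/√(39.48 + 0.382) = 0.6177/6.313 = 0.09785.
c = ζ · 2√(km) = 0.09785 × 2√(49600 × 3370) = 0.09785 × 25860 = 2530 N·s/m.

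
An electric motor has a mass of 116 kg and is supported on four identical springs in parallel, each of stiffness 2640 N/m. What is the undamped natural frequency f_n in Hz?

1.52 Hz

Parallel springs add: k_eq = 4 × 2640 = 10560 N/m.
ω_n = √(k_eq/m) = √(10560/116) = √91.03 = 9.541 rad/s.
f_n = ω_n/(2π) = 9.541/6.283 = 1.519 Hz.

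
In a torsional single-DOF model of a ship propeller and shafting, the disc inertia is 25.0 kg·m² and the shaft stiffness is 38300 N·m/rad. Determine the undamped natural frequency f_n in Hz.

6.23 Hz

ω_n = √(k_t/J) = √(38300/25.0) = √1532 = 39.14 rad/s.
f_n = ω_n/(2π) = 39.14/6.283 = 6.229 Hz.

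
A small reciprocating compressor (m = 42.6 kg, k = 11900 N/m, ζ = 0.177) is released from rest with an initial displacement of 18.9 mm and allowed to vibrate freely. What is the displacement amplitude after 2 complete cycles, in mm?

1.97 mm

Logarithmic decrement δ = 2πζ/√(1 − ζ²) = 2π × 0.1770/√(1 − 0.0313) = 1.130.
After n cycles, x_n/x₀ = e^(−nδ), so x_2 = 18.9 × e^(−2 × 1.130) = 18.9 × 0.1044 = 1.972 mm.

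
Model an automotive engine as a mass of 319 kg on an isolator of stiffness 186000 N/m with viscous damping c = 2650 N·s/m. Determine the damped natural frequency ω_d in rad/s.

ω_n = √(k/m) = √(186000/319) = 24.15 rad/s.
Critical damping c_c = 2√(k·m) = 2√(186000 × 319) = 15410 N·s/m, so ζ = c/c_c = 2650/15410 = 0.1720.
ω_d = ω_n√(1 − ζ²) = 24.15 × √(1 − 0.0296) = 23.79 rad/s.

23.8 rad/s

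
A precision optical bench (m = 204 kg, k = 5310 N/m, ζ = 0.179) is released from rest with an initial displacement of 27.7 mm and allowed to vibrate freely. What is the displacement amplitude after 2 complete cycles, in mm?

2.82 mm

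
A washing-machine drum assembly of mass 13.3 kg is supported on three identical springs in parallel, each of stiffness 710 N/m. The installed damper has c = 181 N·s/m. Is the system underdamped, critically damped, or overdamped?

Parallel springs add: k_eq = 3 × 710 = 2130 N/m.
c_c = 2√(k_eq·m) = 336.6 N·s/m; ζ = c/c_c = 181/336.6 = 0.538.
Since ζ < 1 the system is underdamped.

underdamped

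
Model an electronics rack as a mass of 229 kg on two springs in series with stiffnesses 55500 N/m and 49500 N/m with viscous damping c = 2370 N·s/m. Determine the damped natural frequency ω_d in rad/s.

9.35 rad/s

Series springs: 1/k_eq = 1/55500 + 1/49500 = 3.822×10^-5, so k_eq = 26160 N/m.
ω_n = √(k_eq/m) = √(26160/229) = 10.69 rad/s.
Critical damping c_c = 2√(k_eq·m) = 2√(26160 × 229) = 4896 N·s/m, so ζ = c/c_c = 2370/4896 = 0.4841.
ω_d = ω_n√(1 − ζ²) = 10.69 × √(1 − 0.234) = 9.353 rad/s.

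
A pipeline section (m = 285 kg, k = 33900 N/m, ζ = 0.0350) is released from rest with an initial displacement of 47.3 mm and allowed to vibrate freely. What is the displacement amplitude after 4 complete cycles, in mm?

Logarithmic decrement δ = 2πζ/√(1 − ζ²) = 2π × 0.03500/√(1 − 0.00123) = 0.2200.
After n cycles, x_n/x₀ = e^(−nδ), so x_4 = 47.3 × e^(−4 × 0.2200) = 47.3 × 0.4147 = 19.62 mm.

19.6 mm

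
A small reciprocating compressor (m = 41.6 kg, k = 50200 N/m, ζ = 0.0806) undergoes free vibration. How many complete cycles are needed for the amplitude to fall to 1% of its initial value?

10 cycles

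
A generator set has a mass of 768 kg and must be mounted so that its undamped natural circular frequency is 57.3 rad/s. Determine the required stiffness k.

k = m·ω_n² = 768 × 57.30² = 768 × 3283 = 2522000 N/m.

2520000 N/m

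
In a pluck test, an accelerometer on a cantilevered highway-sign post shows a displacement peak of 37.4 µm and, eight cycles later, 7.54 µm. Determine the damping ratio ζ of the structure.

0.0318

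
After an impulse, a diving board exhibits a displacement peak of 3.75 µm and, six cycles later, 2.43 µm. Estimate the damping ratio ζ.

0.0115

Logarithmic decrement δ = (1/n)·ln(x₀/x_n) = (1/6)·ln(3.75/2.43) = (1/6)·ln(1.543) = 0.07231.
ζ = δ/√(4π² + δ²) = 0.07231/√(39.48 + 0.00523) = 0.07231/6.284 = 0.01151.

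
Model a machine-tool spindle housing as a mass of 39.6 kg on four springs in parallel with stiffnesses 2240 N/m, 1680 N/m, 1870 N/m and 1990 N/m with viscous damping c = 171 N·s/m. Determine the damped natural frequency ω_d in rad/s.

13.8 rad/s

Parallel springs add: k_eq = 2240 + 1680 + 1870 + 1990 = 7780 N/m.
ω_n = √(k_eq/m) = √(7780/39.6) = 14.02 rad/s.
Critical damping c_c = 2√(k_eq·m) = 2√(7780 × 39.6) = 1110 N·s/m, so ζ = c/c_c = 171/1110 = 0.1540.
ω_d = ω_n√(1 − ζ²) = 14.02 × √(1 − 0.0237) = 13.85 rad/s.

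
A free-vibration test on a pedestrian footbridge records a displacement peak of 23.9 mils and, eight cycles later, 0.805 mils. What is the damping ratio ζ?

0.0673

Logarithmic decrement δ = (1/n)·ln(x₀/x_n) = (1/8)·ln(23.9/0.805) = (1/8)·ln(29.69) = 0.4238.
ζ = δ/√(4π² + δ²) = 0.4238/√(39.48 + 0.180) = 0.4238/6.297 = 0.06730.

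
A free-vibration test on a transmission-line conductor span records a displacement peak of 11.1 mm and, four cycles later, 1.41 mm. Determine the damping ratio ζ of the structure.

0.0818

Logarithmic decrement δ = (1/n)·ln(x₀/x_n) = (1/4)·ln(11.1/1.41) = (1/4)·ln(7.872) = 0.5158.
ζ = δ/√(4π² + δ²) = 0.5158/√(39.48 + 0.266) = 0.5158/6.304 = 0.08182.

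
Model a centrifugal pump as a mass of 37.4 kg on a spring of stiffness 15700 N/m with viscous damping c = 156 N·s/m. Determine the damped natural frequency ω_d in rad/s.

ω_n = √(k/m) = √(15700/37.4) = 20.49 rad/s.
Critical damping c_c = 2√(k·m) = 2√(15700 × 37.4) = 1533 N·s/m, so ζ = c/c_c = 156/1533 = 0.1018.
ω_d = ω_n√(1 − ζ²) = 20.49 × √(1 − 0.0104) = 20.38 rad/s.

20.4 rad/s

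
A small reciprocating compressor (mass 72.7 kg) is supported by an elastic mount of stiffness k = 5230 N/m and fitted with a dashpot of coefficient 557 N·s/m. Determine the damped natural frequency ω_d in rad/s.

ω_n = √(k/m) = √(5230/72.7) = 8.482 rad/s.
Critical damping c_c = 2√(k·m) = 2√(5230 × 72.7) = 1233 N·s/m, so ζ = c/c_c = 557/1233 = 0.4517.
ω_d = ω_n√(1 − ζ²) = 8.482 × √(1 − 0.204) = 7.567 rad/s.

7.57 rad/s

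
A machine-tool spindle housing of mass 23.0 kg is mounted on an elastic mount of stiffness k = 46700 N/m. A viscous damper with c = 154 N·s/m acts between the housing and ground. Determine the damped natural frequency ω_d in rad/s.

44.9 rad/s

ω_n = √(k/m) = √(46700/23.0) = 45.06 rad/s.
Critical damping c_c = 2√(k·m) = 2√(46700 × 23.0) = 2073 N·s/m, so ζ = c/c_c = 154/2073 = 0.07430.
ω_d = ω_n√(1 − ζ²) = 45.06 × √(1 − 0.00552) = 44.94 rad/s.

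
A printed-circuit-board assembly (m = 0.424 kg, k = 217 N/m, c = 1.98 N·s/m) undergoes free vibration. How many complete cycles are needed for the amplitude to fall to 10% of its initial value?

4 cycles

ζ = c/(2√(km)) = 1.98/(2√(217 × 0.424)) = 1.98/19.18 = 0.1032.
Logarithmic decrement δ = 2πζ/√(1 − ζ²) = 2π × 0.1032/√(1 − 0.0107) = 0.6520.
x_n/x₀ = e^(−nδ) ≤ 0.1; take ln: n ≥ ln(1/0.1)/δ = 2.303/0.6520 = 3.532.
So 4 complete cycles are required.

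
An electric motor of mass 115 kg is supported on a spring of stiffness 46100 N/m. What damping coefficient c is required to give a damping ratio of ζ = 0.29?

1340 N·s/m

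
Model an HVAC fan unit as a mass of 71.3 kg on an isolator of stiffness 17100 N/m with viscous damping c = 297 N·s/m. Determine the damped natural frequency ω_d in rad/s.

ω_n = √(k/m) = √(17100/71.3) = 15.49 rad/s.
Critical damping c_c = 2√(k·m) = 2√(17100 × 71.3) = 2208 N·s/m, so ζ = c/c_c = 297/2208 = 0.1345.
ω_d = ω_n√(1 − ζ²) = 15.49 × √(1 − 0.0181) = 15.35 rad/s.

15.3 rad/s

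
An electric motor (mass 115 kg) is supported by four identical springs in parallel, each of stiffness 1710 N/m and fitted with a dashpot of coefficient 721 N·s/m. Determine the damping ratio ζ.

0.406

Parallel springs add: k_eq = 4 × 1710 = 6840 N/m.
ω_n = √(k_eq/m) = √(6840/115) = 7.712 rad/s.
Critical damping c_c = 2√(k_eq·m) = 2√(6840 × 115) = 1774 N·s/m, so ζ = c/c_c = 721/1774 = 0.4065.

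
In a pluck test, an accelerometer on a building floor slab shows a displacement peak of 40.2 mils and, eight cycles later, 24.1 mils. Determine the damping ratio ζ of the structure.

Logarithmic decrement δ = (1/n)·ln(x₀/x_n) = (1/8)·ln(40.2/24.1) = (1/8)·ln(1.668) = 0.06396.
ζ = δ/√(4π² + δ²) = 0.06396/√(39.48 + 0.00409) = 0.06396/6.284 = 0.01018.

0.0102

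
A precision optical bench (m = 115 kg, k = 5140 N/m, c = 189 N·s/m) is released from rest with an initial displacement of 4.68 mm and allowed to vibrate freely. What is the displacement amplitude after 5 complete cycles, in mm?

0.0956 mm

ζ = c/(2√(km)) = 189/(2√(5140 × 115)) = 189/1538 = 0.1229.
Logarithmic decrement δ = 2πζ/√(1 − ζ²) = 2π × 0.1229/√(1 − 0.0151) = 0.7782.
After n cycles, x_n/x₀ = e^(−nδ), so x_5 = 4.68 × e^(−5 × 0.7782) = 4.68 × 0.02043 = 0.09559 mm.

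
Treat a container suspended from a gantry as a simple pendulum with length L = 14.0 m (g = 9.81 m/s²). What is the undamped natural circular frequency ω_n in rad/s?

For a simple pendulum ω_n = √(g/L) = √(9.81/14.0) = √0.7007 = 0.8371 rad/s.

0.837 rad/s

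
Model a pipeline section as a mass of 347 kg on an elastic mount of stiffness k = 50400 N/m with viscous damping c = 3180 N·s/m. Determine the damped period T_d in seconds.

ω_n = √(k/m) = √(50400/347) = 12.05 rad/s.
Critical damping c_c = 2√(k·m) = 2√(50400 × 347) = 8364 N·s/m, so ζ = c/c_c = 3180/8364 = 0.3802.
ω_d = ω_n√(1 − ζ²) = 12.05 × √(1 − 0.145) = 11.15 rad/s.
T_d = 2π/ω_d = 0.5637 s.

0.564 s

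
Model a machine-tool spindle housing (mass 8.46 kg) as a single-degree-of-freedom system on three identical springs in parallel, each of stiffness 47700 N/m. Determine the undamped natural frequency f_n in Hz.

Parallel springs add: k_eq = 3 × 47700 = 143100 N/m.
ω_n = √(k_eq/m) = √(143100/8.46) = √16910 = 130.1 rad/s.
f_n = ω_n/(2π) = 130.1/6.283 = 20.70 Hz.

20.7 Hz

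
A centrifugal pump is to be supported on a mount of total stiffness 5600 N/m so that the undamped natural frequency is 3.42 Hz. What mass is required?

12.1 kg

ω_n = 2πf_n = 2π × 3.42 = 21.49 rad/s.
m = k/ω_n² = 5600/21.49² = 5600/461.8 = 12.13 kg.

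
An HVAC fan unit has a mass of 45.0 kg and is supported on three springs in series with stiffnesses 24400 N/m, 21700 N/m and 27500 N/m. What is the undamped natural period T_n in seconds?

0.468 s

Series springs: 1/k_eq = 1/24400 + 1/21700 + 1/27500 = 0.0001234, so k_eq = 8102 N/m.
ω_n = √(k_eq/m) = √(8102/45.0) = √180.0 = 13.42 rad/s.
T_n = 2π/ω_n = 6.283/13.42 = 0.4683 s.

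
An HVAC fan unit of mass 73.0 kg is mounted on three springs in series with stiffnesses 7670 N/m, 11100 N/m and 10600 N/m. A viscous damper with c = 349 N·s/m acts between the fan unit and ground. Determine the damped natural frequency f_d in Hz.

Series springs: 1/k_eq = 1/7670 + 1/11100 + 1/10600 = 0.0003148, so k_eq = 3177 N/m.
ω_n = √(k_eq/m) = √(3177/73.0) = 6.597 rad/s.
Critical damping c_c = 2√(k_eq·m) = 2√(3177 × 73.0) = 963.1 N·s/m, so ζ = c/c_c = 349/963.1 = 0.3624.
ω_d = ω_n√(1 − ζ²) = 6.597 × √(1 − 0.131) = 6.148 rad/s.
f_d = ω_d/(2π) = 0.9785 Hz.

0.979 Hz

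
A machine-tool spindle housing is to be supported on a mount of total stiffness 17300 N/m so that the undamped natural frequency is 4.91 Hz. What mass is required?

18.2 kg

ω_n = 2πf_n = 2π × 4.91 = 30.85 rad/s.
m = k/ω_n² = 17300/30.85² = 17300/951.7 = 18.18 kg.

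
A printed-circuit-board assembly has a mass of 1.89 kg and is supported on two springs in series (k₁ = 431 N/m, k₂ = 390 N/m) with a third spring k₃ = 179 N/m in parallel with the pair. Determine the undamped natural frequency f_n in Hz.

Series pair: k_s = k₁k₂/(k₁+k₂) = (431)(390)/(431 + 390) = 204.7 N/m. In parallel with k₃: k_eq = 204.7 + 179 = 383.7 N/m.
ω_n = √(k_eq/m) = √(383.7/1.89) = √203.0 = 14.25 rad/s.
f_n = ω_n/(2π) = 14.25/6.283 = 2.268 Hz.

2.27 Hz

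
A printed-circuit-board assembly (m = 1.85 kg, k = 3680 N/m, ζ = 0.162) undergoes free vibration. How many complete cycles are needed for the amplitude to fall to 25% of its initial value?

2 cycles

Logarithmic decrement δ = 2πζ/√(1 − ζ²) = 2π × 0.1620/√(1 − 0.0262) = 1.032.
x_n/x₀ = e^(−nδ) ≤ 0.25; take ln: n ≥ ln(1/0.25)/δ = 1.386/1.032 = 1.344.
So 2 complete cycles are required.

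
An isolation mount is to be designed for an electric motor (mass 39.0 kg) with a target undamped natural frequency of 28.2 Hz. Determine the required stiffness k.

ω_n = 2πf_n = 2π × 28.2 = 177.2 rad/s.
k = m·ω_n² = 39.0 × 177.2² = 39.0 × 31390 = 1224000 N/m.

1220000 N/m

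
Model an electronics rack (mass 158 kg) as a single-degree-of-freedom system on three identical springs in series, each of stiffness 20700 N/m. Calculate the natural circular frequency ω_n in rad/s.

6.61 rad/s

Series springs: 1/k_eq = 3/20700, so k_eq = 20700/3 = 6900 N/m.
ω_n = √(k_eq/m) = √(6900/158) = √43.67 = 6.608 rad/s.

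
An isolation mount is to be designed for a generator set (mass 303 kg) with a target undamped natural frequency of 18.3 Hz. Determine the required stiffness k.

ω_n = 2πf_n = 2π × 18.3 = 115.0 rad/s.
k = m·ω_n² = 303 × 115.0² = 303 × 13220 = 4006000 N/m.

4010000 N/m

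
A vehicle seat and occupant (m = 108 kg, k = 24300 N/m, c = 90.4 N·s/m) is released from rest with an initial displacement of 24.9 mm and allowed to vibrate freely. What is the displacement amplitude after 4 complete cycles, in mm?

ζ = c/(2√(km)) = 90.4/(2√(24300 × 108)) = 90.4/3240 = 0.02790.
Logarithmic decrement δ = 2πζ/√(1 − ζ²) = 2π × 0.02790/√(1 − 0.000778) = 0.1754.
After n cycles, x_n/x₀ = e^(−nδ), so x_4 = 24.9 × e^(−4 × 0.1754) = 24.9 × 0.4958 = 12.35 mm.

12.3 mm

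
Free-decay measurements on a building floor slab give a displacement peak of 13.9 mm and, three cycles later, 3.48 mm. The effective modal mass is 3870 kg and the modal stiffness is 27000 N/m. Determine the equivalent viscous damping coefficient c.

Logarithmic decrement δ = (1/n)·ln(x₀/x_n) = (1/3)·ln(13.9/3.48) = (1/3)·ln(3.994) = 0.4616.
ζ = δ/√(4π² + δ²) = 0.4616/√(39.48 + 0.213) = 0.4616/6.300 = 0.07327.
c = ζ · 2√(km) = 0.07327 × 2√(27000 × 3870) = 0.07327 × 20440 = 1498 N·s/m.

1500 N·s/m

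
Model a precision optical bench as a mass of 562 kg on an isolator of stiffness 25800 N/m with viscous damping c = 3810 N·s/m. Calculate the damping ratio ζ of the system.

0.500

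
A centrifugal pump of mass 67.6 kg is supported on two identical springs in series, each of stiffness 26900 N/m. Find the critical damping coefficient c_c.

1910 N·s/m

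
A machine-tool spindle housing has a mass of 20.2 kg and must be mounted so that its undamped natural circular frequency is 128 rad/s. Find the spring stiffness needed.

k = m·ω_n² = 20.2 × 128.0² = 20.2 × 16380 = 331000 N/m.

331000 N/m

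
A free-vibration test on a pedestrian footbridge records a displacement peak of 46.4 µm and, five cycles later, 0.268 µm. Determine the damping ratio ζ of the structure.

0.162

Logarithmic decrement δ = (1/n)·ln(x₀/x_n) = (1/5)·ln(46.4/0.268) = (1/5)·ln(173.1) = 1.031.
ζ = δ/√(4π² + δ²) = 1.031/√(39.48 + 1.06) = 1.031/6.367 = 0.1619.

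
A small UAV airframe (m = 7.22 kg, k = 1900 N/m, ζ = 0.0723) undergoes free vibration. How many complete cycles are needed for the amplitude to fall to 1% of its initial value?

11 cycles

Logarithmic decrement δ = 2πζ/√(1 − ζ²) = 2π × 0.07230/√(1 − 0.00523) = 0.4555.
x_n/x₀ = e^(−nδ) ≤ 0.01; take ln: n ≥ ln(1/0.01)/δ = 4.605/0.4555 = 10.11.
So 11 complete cycles are required.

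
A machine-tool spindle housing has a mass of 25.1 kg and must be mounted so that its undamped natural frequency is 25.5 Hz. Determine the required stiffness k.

644000 N/m

ω_n = 2πf_n = 2π × 25.5 = 160.2 rad/s.
k = m·ω_n² = 25.1 × 160.2² = 25.1 × 25670 = 644300 N/m.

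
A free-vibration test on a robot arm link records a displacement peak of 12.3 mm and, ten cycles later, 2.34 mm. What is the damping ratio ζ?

0.0264

Logarithmic decrement δ = (1/n)·ln(x₀/x_n) = (1/10)·ln(12.3/2.34) = (1/10)·ln(5.256) = 0.1659.
ζ = δ/√(4π² + δ²) = 0.1659/√(39.48 + 0.0275) = 0.1659/6.285 = 0.02640.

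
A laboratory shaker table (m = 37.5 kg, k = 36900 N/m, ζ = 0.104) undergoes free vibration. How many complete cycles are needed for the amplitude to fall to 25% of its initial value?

3 cycles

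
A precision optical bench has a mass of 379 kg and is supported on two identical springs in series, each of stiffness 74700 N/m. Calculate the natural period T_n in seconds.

Series springs: 1/k_eq = 2/74700, so k_eq = 74700/2 = 37350 N/m.
ω_n = √(k_eq/m) = √(37350/379) = √98.55 = 9.927 rad/s.
T_n = 2π/ω_n = 6.283/9.927 = 0.6329 s.

0.633 s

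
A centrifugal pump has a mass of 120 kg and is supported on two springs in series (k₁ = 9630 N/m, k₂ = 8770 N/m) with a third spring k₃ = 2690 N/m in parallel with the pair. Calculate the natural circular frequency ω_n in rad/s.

Series pair: k_s = k₁k₂/(k₁+k₂) = (9630)(8770)/(9630 + 8770) = 4590 N/m. In parallel with k₃: k_eq = 4590 + 2690 = 7280 N/m.
ω_n = √(k_eq/m) = √(7280/120) = √60.67 = 7.789 rad/s.

7.79 rad/s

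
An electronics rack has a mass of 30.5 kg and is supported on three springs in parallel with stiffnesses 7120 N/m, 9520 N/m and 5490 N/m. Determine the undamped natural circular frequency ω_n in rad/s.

26.9 rad/s

Parallel springs add: k_eq = 7120 + 9520 + 5490 = 22130 N/m.
ω_n = √(k_eq/m) = √(22130/30.5) = √725.6 = 26.94 rad/s.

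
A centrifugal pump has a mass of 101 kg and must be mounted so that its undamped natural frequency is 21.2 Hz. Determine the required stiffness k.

1790000 N/m

ω_n = 2πf_n = 2π × 21.2 = 133.2 rad/s.
k = m·ω_n² = 101 × 133.2² = 101 × 17740 = 1792000 N/m.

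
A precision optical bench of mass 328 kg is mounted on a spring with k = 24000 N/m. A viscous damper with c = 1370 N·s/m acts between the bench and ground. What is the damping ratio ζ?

0.244

ω_n = √(k/m) = √(24000/328) = 8.554 rad/s.
Critical damping c_c = 2√(k·m) = 2√(24000 × 328) = 5611 N·s/m, so ζ = c/c_c = 1370/5611 = 0.2441.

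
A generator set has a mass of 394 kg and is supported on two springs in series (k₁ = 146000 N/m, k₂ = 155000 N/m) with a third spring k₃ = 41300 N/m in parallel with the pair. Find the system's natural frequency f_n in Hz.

Series pair: k_s = k₁k₂/(k₁+k₂) = (146000)(155000)/(146000 + 155000) = 75180 N/m. In parallel with k₃: k_eq = 75180 + 41300 = 116500 N/m.
ω_n = √(k_eq/m) = √(116500/394) = √295.6 = 17.19 rad/s.
f_n = ω_n/(2π) = 17.19/6.283 = 2.737 Hz.

2.74 Hz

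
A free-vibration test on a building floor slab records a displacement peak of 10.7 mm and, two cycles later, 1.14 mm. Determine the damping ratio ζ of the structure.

Logarithmic decrement δ = (1/n)·ln(x₀/x_n) = (1/2)·ln(10.7/1.14) = (1/2)·ln(9.386) = 1.120.
ζ = δ/√(4π² + δ²) = 1.120/√(39.48 + 1.25) = 1.120/6.382 = 0.1754.

0.175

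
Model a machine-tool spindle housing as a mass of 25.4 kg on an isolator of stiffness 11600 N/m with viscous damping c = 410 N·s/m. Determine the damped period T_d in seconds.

ω_n = √(k/m) = √(11600/25.4) = 21.37 rad/s.
Critical damping c_c = 2√(k·m) = 2√(11600 × 25.4) = 1086 N·s/m, so ζ = c/c_c = 410/1086 = 0.3777.
ω_d = ω_n√(1 − ζ²) = 21.37 × √(1 − 0.143) = 19.79 rad/s.
T_d = 2π/ω_d = 0.3175 s.

0.318 s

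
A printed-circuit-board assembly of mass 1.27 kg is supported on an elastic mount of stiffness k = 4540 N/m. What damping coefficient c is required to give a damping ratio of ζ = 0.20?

30.4 N·s/m

c_c = 2√(k·m) = 2√(4540 × 1.27) = 151.9 N·s/m.
c = ζ·c_c = 0.20 × 151.9 = 30.37 N·s/m.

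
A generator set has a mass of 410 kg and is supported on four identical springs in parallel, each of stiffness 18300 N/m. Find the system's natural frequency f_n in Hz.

Parallel springs add: k_eq = 4 × 18300 = 73200 N/m.
ω_n = √(k_eq/m) = √(73200/410) = √178.5 = 13.36 rad/s.
f_n = ω_n/(2π) = 13.36/6.283 = 2.127 Hz.

2.13 Hz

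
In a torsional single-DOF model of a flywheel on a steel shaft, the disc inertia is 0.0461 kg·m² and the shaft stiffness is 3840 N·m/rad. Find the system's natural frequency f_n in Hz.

45.9 Hz

ω_n = √(k_t/J) = √(3840/0.0461) = √83300 = 288.6 rad/s.
f_n = ω_n/(2π) = 288.6/6.283 = 45.93 Hz.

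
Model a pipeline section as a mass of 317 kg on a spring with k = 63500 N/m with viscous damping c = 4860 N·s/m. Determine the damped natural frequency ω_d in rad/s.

11.9 rad/s

ω_n = √(k/m) = √(63500/317) = 14.15 rad/s.
Critical damping c_c = 2√(k·m) = 2√(63500 × 317) = 8973 N·s/m, so ζ = c/c_c = 4860/8973 = 0.5416.
ω_d = ω_n√(1 − ζ²) = 14.15 × √(1 − 0.293) = 11.90 rad/s.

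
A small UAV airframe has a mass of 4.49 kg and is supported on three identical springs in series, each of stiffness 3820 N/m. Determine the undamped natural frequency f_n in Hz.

Series springs: 1/k_eq = 3/3820, so k_eq = 3820/3 = 1273 N/m.
ω_n = √(k_eq/m) = √(1273/4.49) = √283.6 = 16.84 rad/s.
f_n = ω_n/(2π) = 16.84/6.283 = 2.680 Hz.

2.68 Hz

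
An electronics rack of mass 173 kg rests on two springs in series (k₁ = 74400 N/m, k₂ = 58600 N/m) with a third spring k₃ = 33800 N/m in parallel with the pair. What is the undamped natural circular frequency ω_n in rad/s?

19.6 rad/s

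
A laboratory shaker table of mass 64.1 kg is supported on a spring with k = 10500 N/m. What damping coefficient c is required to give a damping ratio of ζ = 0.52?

c_c = 2√(k·m) = 2√(10500 × 64.1) = 1641 N·s/m.
c = ζ·c_c = 0.52 × 1641 = 853.2 N·s/m.

853 N·s/m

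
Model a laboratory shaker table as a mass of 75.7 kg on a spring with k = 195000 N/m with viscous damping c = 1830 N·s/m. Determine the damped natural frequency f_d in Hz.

7.85 Hz

ω_n = √(k/m) = √(195000/75.7) = 50.75 rad/s.
Critical damping c_c = 2√(k·m) = 2√(195000 × 75.7) = 7684 N·s/m, so ζ = c/c_c = 1830/7684 = 0.2382.
ω_d = ω_n√(1 − ζ²) = 50.75 × √(1 − 0.0567) = 49.29 rad/s.
f_d = ω_d/(2π) = 7.845 Hz.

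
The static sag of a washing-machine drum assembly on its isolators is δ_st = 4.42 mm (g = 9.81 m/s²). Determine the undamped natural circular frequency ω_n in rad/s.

ω_n = √(g/δ_st) = √(9.81/0.00442) = √2219 = 47.11 rad/s.

47.1 rad/s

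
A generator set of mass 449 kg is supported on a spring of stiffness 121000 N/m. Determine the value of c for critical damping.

c_c = 2√(k·m) = 2√(121000 × 449) = 2 × 7371 = 14740 N·s/m.

14700 N·s/m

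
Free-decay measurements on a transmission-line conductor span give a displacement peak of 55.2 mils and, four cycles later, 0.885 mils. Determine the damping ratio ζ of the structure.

0.162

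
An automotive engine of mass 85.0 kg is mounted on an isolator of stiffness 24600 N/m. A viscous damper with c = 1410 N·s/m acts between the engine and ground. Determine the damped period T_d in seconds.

ω_n = √(k/m) = √(24600/85.0) = 17.01 rad/s.
Critical damping c_c = 2√(k·m) = 2√(24600 × 85.0) = 2892 N·s/m, so ζ = c/c_c = 1410/2892 = 0.4875.
ω_d = ω_n√(1 − ζ²) = 17.01 × √(1 − 0.238) = 14.85 rad/s.
T_d = 2π/ω_d = 0.4230 s.

0.423 s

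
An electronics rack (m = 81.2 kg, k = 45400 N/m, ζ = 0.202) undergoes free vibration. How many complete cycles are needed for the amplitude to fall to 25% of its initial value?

2 cycles

Logarithmic decrement δ = 2πζ/√(1 − ζ²) = 2π × 0.2020/√(1 − 0.0408) = 1.296.
x_n/x₀ = e^(−nδ) ≤ 0.25; take ln: n ≥ ln(1/0.25)/δ = 1.386/1.296 = 1.070.
So 2 complete cycles are required.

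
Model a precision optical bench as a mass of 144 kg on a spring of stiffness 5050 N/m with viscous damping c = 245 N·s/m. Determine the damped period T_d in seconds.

1.07 s

ω_n = √(k/m) = √(5050/144) = 5.922 rad/s.
Critical damping c_c = 2√(k·m) = 2√(5050 × 144) = 1706 N·s/m, so ζ = c/c_c = 245/1706 = 0.1437.
ω_d = ω_n√(1 − ζ²) = 5.922 × √(1 − 0.0206) = 5.861 rad/s.
T_d = 2π/ω_d = 1.072 s.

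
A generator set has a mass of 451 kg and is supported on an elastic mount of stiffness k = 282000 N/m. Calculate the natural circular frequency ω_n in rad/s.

ω_n = √(k/m) = √(282000/451) = √625.3 = 25.01 rad/s.

25.0 rad/s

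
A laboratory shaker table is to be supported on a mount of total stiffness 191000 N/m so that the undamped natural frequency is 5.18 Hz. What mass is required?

180 kg

ω_n = 2πf_n = 2π × 5.18 = 32.55 rad/s.
m = k/ω_n² = 191000/32.55² = 191000/1059 = 180.3 kg.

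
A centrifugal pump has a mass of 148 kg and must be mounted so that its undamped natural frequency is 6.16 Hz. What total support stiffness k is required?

ω_n = 2πf_n = 2π × 6.16 = 38.70 rad/s.
k = m·ω_n² = 148 × 38.70² = 148 × 1498 = 221700 N/m.

222000 N/m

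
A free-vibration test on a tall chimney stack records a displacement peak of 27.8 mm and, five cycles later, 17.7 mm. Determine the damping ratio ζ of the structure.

0.0144

Logarithmic decrement δ = (1/n)·ln(x₀/x_n) = (1/5)·ln(27.8/17.7) = (1/5)·ln(1.571) = 0.09029.
ζ = δ/√(4π² + δ²) = 0.09029/√(39.48 + 0.00815) = 0.09029/6.284 = 0.01437.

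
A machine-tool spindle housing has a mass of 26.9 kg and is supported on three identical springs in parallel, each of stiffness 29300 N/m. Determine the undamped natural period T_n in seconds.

0.110 s

Parallel springs add: k_eq = 3 × 29300 = 87900 N/m.
ω_n = √(k_eq/m) = √(87900/26.9) = √3268 = 57.16 rad/s.
T_n = 2π/ω_n = 6.283/57.16 = 0.1099 s.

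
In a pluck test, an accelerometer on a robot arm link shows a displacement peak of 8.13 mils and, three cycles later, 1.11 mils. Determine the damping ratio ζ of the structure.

Logarithmic decrement δ = (1/n)·ln(x₀/x_n) = (1/3)·ln(8.13/1.11) = (1/3)·ln(7.324) = 0.6637.
ζ = δ/√(4π² + δ²) = 0.6637/√(39.48 + 0.441) = 0.6637/6.318 = 0.1051.

0.105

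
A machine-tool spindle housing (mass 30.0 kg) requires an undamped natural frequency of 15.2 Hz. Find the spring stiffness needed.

ω_n = 2πf_n = 2π × 15.2 = 95.50 rad/s.
k = m·ω_n² = 30.0 × 95.50² = 30.0 × 9121 = 273600 N/m.

274000 N/m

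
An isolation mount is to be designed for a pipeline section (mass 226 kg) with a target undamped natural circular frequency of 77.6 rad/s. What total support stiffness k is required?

1360000 N/m

k = m·ω_n² = 226 × 77.60² = 226 × 6022 = 1361000 N/m.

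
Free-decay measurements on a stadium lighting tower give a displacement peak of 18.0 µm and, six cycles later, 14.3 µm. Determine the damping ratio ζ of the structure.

0.00610

Logarithmic decrement δ = (1/n)·ln(x₀/x_n) = (1/6)·ln(18.0/14.3) = (1/6)·ln(1.259) = 0.03835.
ζ = δ/√(4π² + δ²) = 0.03835/√(39.48 + 0.00147) = 0.03835/6.283 = 0.006104.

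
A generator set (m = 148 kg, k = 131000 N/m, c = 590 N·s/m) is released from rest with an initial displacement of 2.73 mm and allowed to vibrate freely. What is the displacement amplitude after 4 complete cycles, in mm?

0.505 mm

ζ = c/(2√(km)) = 590/(2√(131000 × 148)) = 590/8806 = 0.06700.
Logarithmic decrement δ = 2πζ/√(1 − ζ²) = 2π × 0.06700/√(1 − 0.00449) = 0.4219.
After n cycles, x_n/x₀ = e^(−nδ), so x_4 = 2.73 × e^(−4 × 0.4219) = 2.73 × 0.1850 = 0.5049 mm.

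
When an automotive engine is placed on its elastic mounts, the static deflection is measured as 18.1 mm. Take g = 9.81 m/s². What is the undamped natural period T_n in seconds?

0.270 s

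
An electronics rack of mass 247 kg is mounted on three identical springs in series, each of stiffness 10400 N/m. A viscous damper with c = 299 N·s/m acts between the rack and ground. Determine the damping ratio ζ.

0.162

Series springs: 1/k_eq = 3/10400, so k_eq = 10400/3 = 3467 N/m.
ω_n = √(k_eq/m) = √(3467/247) = 3.746 rad/s.
Critical damping c_c = 2√(k_eq·m) = 2√(3467 × 247) = 1851 N·s/m, so ζ = c/c_c = 299/1851 = 0.1616.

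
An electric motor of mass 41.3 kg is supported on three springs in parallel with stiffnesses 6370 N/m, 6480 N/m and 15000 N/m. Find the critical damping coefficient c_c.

Parallel springs add: k_eq = 6370 + 6480 + 15000 = 27850 N/m.
c_c = 2√(k_eq·m) = 2√(27850 × 41.3) = 2 × 1072 = 2145 N·s/m.

2140 N·s/m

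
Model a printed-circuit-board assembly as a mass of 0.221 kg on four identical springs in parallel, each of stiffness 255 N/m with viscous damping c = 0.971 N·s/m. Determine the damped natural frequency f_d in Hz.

10.8 Hz

Parallel springs add: k_eq = 4 × 255 = 1020 N/m.
ω_n = √(k_eq/m) = √(1020/0.221) = 67.94 rad/s.
Critical damping c_c = 2√(k_eq·m) = 2√(1020 × 0.221) = 30.03 N·s/m, so ζ = c/c_c = 0.971/30.03 = 0.03234.
ω_d = ω_n√(1 − ζ²) = 67.94 × √(1 − 0.00105) = 67.90 rad/s.
f_d = ω_d/(2π) = 10.81 Hz.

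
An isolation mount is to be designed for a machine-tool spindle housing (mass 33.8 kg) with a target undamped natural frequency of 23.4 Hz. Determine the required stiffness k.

731000 N/m

ω_n = 2πf_n = 2π × 23.4 = 147.0 rad/s.
k = m·ω_n² = 33.8 × 147.0² = 33.8 × 21620 = 730600 N/m.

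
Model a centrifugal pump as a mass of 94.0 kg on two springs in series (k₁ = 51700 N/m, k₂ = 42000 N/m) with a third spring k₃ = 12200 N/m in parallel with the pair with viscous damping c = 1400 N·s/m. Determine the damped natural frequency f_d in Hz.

Series pair: k_s = k₁k₂/(k₁+k₂) = (51700)(42000)/(51700 + 42000) = 23170 N/m. In parallel with k₃: k_eq = 23170 + 12200 = 35370 N/m.
ω_n = √(k_eq/m) = √(35370/94.0) = 19.40 rad/s.
Critical damping c_c = 2√(k_eq·m) = 2√(35370 × 94.0) = 3647 N·s/m, so ζ = c/c_c = 1400/3647 = 0.3839.
ω_d = ω_n√(1 − ζ²) = 19.40 × √(1 − 0.147) = 17.91 rad/s.
f_d = ω_d/(2π) = 2.851 Hz.

2.85 Hz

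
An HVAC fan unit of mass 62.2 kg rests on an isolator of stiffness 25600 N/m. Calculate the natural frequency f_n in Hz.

ω_n = √(k/m) = √(25600/62.2) = √411.6 = 20.29 rad/s.
f_n = ω_n/(2π) = 20.29/6.283 = 3.229 Hz.

3.23 Hz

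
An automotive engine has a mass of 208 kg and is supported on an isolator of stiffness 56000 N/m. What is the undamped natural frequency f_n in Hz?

ω_n = √(k/m) = √(56000/208) = √269.2 = 16.41 rad/s.
f_n = ω_n/(2π) = 16.41/6.283 = 2.611 Hz.

2.61 Hz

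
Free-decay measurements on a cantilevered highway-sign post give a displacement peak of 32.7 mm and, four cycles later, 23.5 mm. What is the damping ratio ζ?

0.0131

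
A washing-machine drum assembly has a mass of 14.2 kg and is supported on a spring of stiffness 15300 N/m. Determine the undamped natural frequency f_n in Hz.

5.22 Hz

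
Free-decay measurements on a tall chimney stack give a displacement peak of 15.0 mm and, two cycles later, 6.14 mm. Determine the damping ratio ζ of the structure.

Logarithmic decrement δ = (1/n)·ln(x₀/x_n) = (1/2)·ln(15.0/6.14) = (1/2)·ln(2.443) = 0.4466.
ζ = δ/√(4π² + δ²) = 0.4466/√(39.48 + 0.199) = 0.4466/6.299 = 0.07090.

0.0709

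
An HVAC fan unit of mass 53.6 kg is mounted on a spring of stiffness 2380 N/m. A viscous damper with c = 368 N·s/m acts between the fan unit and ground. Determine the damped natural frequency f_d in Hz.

ω_n = √(k/m) = √(2380/53.6) = 6.664 rad/s.
Critical damping c_c = 2√(k·m) = 2√(2380 × 53.6) = 714.3 N·s/m, so ζ = c/c_c = 368/714.3 = 0.5152.
ω_d = ω_n√(1 − ζ²) = 6.664 × √(1 − 0.265) = 5.711 rad/s.
f_d = ω_d/(2π) = 0.9090 Hz.

0.909 Hz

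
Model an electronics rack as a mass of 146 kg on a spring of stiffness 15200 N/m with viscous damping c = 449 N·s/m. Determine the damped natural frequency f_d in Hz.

ω_n = √(k/m) = √(15200/146) = 10.20 rad/s.
Critical damping c_c = 2√(k·m) = 2√(15200 × 146) = 2979 N·s/m, so ζ = c/c_c = 449/2979 = 0.1507.
ω_d = ω_n√(1 − ζ²) = 10.20 × √(1 − 0.0227) = 10.09 rad/s.
f_d = ω_d/(2π) = 1.605 Hz.

1.61 Hz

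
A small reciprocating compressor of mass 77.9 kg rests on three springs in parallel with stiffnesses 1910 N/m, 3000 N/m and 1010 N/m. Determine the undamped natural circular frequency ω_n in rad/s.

8.72 rad/s

Parallel springs add: k_eq = 1910 + 3000 + 1010 = 5920 N/m.
ω_n = √(k_eq/m) = √(5920/77.9) = √75.99 = 8.718 rad/s.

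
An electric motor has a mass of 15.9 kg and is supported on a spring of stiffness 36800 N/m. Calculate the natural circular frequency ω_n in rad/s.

ω_n = √(k/m) = √(36800/15.9) = √2314 = 48.11 rad/s.

48.1 rad/s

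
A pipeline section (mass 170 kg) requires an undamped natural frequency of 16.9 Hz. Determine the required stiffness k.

1920000 N/m

ω_n = 2πf_n = 2π × 16.9 = 106.2 rad/s.
k = m·ω_n² = 170 × 106.2² = 170 × 11280 = 1917000 N/m.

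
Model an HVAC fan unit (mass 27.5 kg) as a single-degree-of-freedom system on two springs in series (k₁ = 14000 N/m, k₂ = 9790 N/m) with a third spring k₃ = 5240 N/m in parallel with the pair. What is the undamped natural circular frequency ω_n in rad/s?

20.0 rad/s

Series pair: k_s = k₁k₂/(k₁+k₂) = (14000)(9790)/(14000 + 9790) = 5761 N/m. In parallel with k₃: k_eq = 5761 + 5240 = 11000 N/m.
ω_n = √(k_eq/m) = √(11000/27.5) = √400.0 = 20.00 rad/s.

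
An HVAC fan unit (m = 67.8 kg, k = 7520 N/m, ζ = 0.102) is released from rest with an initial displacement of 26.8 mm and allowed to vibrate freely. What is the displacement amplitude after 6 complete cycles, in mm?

0.562 mm

Logarithmic decrement δ = 2πζ/√(1 − ζ²) = 2π × 0.1020/√(1 − 0.0104) = 0.6442.
After n cycles, x_n/x₀ = e^(−nδ), so x_6 = 26.8 × e^(−6 × 0.6442) = 26.8 × 0.02095 = 0.5615 mm.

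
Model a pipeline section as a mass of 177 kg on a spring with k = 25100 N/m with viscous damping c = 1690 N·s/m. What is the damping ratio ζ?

0.401

ω_n = √(k/m) = √(25100/177) = 11.91 rad/s.
Critical damping c_c = 2√(k·m) = 2√(25100 × 177) = 4216 N·s/m, so ζ = c/c_c = 1690/4216 = 0.4009.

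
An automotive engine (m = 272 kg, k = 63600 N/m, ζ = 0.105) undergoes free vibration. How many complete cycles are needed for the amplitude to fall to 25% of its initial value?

3 cycles

Logarithmic decrement δ = 2πζ/√(1 − ζ²) = 2π × 0.1050/√(1 − 0.0110) = 0.6634.
x_n/x₀ = e^(−nδ) ≤ 0.25; take ln: n ≥ ln(1/0.25)/δ = 1.386/0.6634 = 2.090.
So 3 complete cycles are required.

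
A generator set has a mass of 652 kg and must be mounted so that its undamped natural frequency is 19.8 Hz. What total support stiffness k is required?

10100000 N/m

ω_n = 2πf_n = 2π × 19.8 = 124.4 rad/s.
k = m·ω_n² = 652 × 124.4² = 652 × 15480 = 10090000 N/m.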